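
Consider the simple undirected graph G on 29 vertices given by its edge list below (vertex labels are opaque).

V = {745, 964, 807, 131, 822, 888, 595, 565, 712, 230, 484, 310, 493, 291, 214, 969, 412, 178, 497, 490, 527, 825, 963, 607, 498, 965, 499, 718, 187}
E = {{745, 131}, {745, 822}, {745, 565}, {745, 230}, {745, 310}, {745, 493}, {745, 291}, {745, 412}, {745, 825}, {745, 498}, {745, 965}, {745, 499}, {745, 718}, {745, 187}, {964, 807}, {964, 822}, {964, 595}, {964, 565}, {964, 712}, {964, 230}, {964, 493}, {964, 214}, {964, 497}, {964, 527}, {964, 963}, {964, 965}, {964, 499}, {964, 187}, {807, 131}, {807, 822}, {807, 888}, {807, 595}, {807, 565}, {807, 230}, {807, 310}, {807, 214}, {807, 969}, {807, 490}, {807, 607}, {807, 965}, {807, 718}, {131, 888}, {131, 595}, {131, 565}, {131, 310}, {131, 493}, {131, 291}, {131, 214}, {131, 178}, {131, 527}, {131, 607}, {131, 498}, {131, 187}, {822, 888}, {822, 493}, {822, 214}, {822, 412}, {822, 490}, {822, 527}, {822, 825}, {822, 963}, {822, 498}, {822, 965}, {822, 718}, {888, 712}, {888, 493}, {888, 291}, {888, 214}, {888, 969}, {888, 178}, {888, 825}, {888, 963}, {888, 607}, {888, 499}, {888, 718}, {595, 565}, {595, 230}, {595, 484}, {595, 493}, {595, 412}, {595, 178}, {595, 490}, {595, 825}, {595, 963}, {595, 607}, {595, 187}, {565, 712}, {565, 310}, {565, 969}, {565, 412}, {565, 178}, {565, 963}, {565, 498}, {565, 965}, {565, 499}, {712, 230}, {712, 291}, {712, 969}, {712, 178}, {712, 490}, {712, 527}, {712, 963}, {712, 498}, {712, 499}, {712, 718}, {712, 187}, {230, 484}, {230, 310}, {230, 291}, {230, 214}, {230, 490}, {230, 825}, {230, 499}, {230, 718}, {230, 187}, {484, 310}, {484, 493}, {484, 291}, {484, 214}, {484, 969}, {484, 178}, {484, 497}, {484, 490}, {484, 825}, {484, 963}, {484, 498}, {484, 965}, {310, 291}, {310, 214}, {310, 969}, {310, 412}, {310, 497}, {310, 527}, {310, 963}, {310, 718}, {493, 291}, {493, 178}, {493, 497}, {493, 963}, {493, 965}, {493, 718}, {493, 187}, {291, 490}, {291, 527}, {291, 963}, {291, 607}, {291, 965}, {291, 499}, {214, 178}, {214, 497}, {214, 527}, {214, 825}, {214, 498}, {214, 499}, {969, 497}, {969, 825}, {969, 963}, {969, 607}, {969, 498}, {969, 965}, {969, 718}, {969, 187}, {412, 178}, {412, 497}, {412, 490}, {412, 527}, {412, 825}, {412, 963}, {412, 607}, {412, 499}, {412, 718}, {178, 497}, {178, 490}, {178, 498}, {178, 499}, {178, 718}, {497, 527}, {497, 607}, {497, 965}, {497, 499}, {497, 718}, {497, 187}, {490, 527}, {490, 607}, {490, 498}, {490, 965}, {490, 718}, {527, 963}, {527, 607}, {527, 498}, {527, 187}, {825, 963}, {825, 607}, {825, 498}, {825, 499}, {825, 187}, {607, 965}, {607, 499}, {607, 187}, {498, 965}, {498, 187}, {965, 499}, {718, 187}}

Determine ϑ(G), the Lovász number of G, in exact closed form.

Vertex 412 has 14 neighbors: 745, 822, 595, 565, 310, 178, 497, 490, 527, 825, 963, 607, 499, 718.
deg(493) = 14; N(493) = {745, 964, 131, 822, 888, 595, 484, 291, 178, 497, 963, 965, 718, 187}.
N(499) = {745, 964, 888, 565, 712, 230, 291, 214, 412, 178, 497, 825, 607, 965}, |N(499)| = 14.
deg(178) = 14; N(178) = {131, 888, 595, 565, 712, 484, 493, 214, 412, 497, 490, 498, 499, 718}.
Every vertex has degree 14 (N=29); Paley(29): SR with (k,λ,μ)=(14,6,7).
spec(A) ≈ [14.0, 2.19258, -3.19258] (distinct, 5 d.p.).
λ_max=14, λ_min=-sqrt(29)/2 - 1/2; ϑ = −29·λ_min/(λ_max−λ_min) = sqrt(29).
ϑ(G) ≈ 5.38516.

sqrt(29)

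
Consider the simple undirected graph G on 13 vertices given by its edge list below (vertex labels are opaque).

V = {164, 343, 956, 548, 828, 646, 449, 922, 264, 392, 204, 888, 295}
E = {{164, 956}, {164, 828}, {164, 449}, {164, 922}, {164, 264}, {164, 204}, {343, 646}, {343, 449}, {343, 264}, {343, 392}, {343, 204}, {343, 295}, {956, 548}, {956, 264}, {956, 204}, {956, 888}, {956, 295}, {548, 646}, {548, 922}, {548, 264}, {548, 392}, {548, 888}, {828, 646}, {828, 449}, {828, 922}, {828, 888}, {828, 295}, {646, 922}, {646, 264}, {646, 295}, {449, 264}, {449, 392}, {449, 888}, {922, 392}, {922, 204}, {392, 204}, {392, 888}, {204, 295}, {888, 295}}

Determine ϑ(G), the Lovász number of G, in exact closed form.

sqrt(13)

N(343) = {646, 449, 264, 392, 204, 295}, |N(343)| = 6.
Vertex 828 has 6 neighbors: 164, 646, 449, 922, 888, 295.
Vertex 204 has 6 neighbors: 164, 343, 956, 922, 392, 295.
N(449) = {164, 343, 828, 264, 392, 888}, |N(449)| = 6.
13-vertex 6-regular graph: strongly regular (13,6,2,3).
A has 3 distinct eigenvalues ≈ [6.0, 1.302776, -2.302776].
Lovász: ϑ = −13(-sqrt(13)/2 - 1/2)/(6+-(-sqrt(13)/2 - 1/2)) = sqrt(13).
= 3.6055513… (decimal).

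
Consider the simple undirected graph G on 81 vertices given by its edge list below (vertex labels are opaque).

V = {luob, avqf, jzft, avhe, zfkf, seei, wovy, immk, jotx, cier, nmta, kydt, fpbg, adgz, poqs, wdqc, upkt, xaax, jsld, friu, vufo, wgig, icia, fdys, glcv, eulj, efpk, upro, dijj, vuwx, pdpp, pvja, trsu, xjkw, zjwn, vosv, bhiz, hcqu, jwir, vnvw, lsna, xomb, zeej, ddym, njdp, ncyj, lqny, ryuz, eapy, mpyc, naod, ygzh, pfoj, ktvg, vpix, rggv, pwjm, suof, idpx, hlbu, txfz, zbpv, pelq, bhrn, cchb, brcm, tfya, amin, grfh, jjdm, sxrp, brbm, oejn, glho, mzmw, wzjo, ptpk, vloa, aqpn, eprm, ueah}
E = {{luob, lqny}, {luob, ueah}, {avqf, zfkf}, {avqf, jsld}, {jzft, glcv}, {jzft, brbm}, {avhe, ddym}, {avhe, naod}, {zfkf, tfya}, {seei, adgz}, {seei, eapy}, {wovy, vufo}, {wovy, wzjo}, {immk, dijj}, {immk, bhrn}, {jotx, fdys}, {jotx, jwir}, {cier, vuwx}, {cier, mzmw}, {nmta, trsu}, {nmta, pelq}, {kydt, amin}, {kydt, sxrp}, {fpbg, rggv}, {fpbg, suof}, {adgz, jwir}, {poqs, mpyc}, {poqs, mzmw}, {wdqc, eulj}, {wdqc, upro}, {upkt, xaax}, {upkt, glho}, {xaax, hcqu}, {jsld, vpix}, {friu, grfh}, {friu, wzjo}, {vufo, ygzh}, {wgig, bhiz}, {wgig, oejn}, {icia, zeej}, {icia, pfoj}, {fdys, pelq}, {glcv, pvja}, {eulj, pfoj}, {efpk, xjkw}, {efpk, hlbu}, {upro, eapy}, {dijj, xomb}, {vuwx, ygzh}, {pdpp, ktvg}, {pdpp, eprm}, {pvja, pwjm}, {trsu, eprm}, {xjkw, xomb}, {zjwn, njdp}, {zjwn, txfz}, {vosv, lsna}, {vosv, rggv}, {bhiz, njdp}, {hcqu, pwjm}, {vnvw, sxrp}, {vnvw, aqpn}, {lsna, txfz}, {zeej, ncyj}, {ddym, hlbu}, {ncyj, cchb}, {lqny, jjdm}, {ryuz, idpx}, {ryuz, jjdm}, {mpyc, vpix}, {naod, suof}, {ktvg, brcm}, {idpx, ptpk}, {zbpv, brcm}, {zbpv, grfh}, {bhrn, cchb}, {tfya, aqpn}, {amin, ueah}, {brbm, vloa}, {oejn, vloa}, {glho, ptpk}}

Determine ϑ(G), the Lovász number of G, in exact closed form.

Vertex friu has 2 neighbors: grfh, wzjo.
N(icia) = {zeej, pfoj}, |N(icia)| = 2.
N(idpx) = {ryuz, ptpk}, |N(idpx)| = 2.
N(vloa) = {brbm, oejn}, |N(vloa)| = 2.
Regular of degree 2 on 81 vertices: the odd cycle C_{81}.
The 41 distinct eigenvalues: [2.0, 1.993986, 1.97598, 1.94609, 1.904496, 1.851448, 1.787265, 1.712334, 1.627104, 1.532089, 1.427859, 1.315043, 1.194317, 1.066409, 0.932087, 0.79216, 0.647468, 0.498882, 0.347296, 0.193622, 0.038783, -0.11629, -0.270663, -0.423408, -0.573606, -0.720355, -0.862772, -1.0, -1.131214, -1.255624, -1.372483, -1.481088, -1.580785, -1.670976, -1.751116, -1.820726, -1.879385, -1.926742, -1.962511, -1.986477, -1.998496].
Lovász: ϑ = −81(-2*cos(pi/81))/(2+-(-1)*2*cos(pi/81)) = 81*cos(pi/81)/(cos(pi/81) + 1).
ϑ(G) ≈ 40.48477.
Lovász sandwich 40 ≤ 81*cos(pi/81)/(cos(pi/81) + 1) ≤ 41: both strict.

81*cos(pi/81)/(cos(pi/81) + 1)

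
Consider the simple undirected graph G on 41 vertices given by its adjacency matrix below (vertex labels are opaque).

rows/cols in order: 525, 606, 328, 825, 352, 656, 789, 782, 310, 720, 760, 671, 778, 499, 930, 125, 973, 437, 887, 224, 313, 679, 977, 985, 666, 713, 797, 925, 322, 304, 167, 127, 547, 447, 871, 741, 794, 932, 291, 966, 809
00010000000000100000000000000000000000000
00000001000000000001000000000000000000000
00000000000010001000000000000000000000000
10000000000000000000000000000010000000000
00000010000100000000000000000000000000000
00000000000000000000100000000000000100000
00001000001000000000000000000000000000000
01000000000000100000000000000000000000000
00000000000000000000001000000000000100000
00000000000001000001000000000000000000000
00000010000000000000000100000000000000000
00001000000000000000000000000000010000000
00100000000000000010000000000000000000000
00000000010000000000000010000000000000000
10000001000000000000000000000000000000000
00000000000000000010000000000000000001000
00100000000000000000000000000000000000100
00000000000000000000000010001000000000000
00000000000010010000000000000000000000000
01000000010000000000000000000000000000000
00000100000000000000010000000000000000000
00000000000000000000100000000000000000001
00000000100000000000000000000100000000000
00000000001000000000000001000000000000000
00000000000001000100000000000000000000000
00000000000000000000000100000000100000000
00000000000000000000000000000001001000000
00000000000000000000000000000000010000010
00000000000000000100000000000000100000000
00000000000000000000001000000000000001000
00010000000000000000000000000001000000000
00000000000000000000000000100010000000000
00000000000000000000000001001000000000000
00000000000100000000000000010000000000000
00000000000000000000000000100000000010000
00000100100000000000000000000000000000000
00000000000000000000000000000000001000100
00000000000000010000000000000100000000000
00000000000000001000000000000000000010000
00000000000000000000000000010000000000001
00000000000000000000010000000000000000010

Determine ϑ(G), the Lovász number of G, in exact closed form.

Vertex 760 has 2 neighbors: 789, 985.
N(291) = {973, 794}, |N(291)| = 2.
N(794) = {871, 291}, |N(794)| = 2.
Vertex 447 has 2 neighbors: 671, 925.
41-vertex 2-regular graph: this is C_{41}, the 41-cycle.
Distinct eigenvalues (to 5 d.p.): [2.0, 1.97656, 1.90679, 1.79233, 1.63586, 1.44104, 1.21245, 0.95544, 0.67603, 0.38078, 0.07661, -0.22937, -0.52996, -0.81814, -1.08714, -1.33065, -1.54298, -1.71914, -1.855, -1.94739, -1.99413].
With N=41: ϑ(G) = 41·(-(-1)*2*cos(pi/41))/(2−(-2*cos(pi/41))) = 41*cos(pi/41)/(cos(pi/41) + 1).
ϑ(G) ≈ 20.46988027.
Sandwich: α(G)=20 ≤ ϑ(G)=41*cos(pi/41)/(cos(pi/41) + 1) ≤ χ(Ḡ)=21 (both strict).

41*cos(pi/41)/(cos(pi/41) + 1)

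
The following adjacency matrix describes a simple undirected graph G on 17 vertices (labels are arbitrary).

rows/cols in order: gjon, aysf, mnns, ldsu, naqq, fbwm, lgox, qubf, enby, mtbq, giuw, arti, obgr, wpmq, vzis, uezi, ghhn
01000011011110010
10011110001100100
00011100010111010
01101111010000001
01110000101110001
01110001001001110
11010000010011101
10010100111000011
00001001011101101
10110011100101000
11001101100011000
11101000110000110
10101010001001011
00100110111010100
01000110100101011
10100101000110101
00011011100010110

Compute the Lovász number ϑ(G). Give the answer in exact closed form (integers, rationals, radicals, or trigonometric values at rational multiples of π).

deg(aysf) = 8; N(aysf) = {gjon, ldsu, naqq, fbwm, lgox, giuw, arti, vzis}.
N(qubf) = {gjon, ldsu, fbwm, enby, mtbq, giuw, uezi, ghhn}, |N(qubf)| = 8.
deg(obgr) = 8; N(obgr) = {gjon, mnns, naqq, lgox, giuw, wpmq, uezi, ghhn}.
Vertex naqq has 8 neighbors: aysf, mnns, ldsu, enby, giuw, arti, obgr, ghhn.
G on 17 vertices is 8-regular; SR(17,8,3,4) — a Paley graph.
The 3 distinct eigenvalues: [8.0, 1.56155, -2.56155].
ϑ = −N·λ_min/(λ_max−λ_min) = −17·(-sqrt(17)/2 - 1/2)/(8−(-sqrt(17)/2 - 1/2)) = sqrt(17).
≈ 4.1231056 (to 7 d.p.).

sqrt(17)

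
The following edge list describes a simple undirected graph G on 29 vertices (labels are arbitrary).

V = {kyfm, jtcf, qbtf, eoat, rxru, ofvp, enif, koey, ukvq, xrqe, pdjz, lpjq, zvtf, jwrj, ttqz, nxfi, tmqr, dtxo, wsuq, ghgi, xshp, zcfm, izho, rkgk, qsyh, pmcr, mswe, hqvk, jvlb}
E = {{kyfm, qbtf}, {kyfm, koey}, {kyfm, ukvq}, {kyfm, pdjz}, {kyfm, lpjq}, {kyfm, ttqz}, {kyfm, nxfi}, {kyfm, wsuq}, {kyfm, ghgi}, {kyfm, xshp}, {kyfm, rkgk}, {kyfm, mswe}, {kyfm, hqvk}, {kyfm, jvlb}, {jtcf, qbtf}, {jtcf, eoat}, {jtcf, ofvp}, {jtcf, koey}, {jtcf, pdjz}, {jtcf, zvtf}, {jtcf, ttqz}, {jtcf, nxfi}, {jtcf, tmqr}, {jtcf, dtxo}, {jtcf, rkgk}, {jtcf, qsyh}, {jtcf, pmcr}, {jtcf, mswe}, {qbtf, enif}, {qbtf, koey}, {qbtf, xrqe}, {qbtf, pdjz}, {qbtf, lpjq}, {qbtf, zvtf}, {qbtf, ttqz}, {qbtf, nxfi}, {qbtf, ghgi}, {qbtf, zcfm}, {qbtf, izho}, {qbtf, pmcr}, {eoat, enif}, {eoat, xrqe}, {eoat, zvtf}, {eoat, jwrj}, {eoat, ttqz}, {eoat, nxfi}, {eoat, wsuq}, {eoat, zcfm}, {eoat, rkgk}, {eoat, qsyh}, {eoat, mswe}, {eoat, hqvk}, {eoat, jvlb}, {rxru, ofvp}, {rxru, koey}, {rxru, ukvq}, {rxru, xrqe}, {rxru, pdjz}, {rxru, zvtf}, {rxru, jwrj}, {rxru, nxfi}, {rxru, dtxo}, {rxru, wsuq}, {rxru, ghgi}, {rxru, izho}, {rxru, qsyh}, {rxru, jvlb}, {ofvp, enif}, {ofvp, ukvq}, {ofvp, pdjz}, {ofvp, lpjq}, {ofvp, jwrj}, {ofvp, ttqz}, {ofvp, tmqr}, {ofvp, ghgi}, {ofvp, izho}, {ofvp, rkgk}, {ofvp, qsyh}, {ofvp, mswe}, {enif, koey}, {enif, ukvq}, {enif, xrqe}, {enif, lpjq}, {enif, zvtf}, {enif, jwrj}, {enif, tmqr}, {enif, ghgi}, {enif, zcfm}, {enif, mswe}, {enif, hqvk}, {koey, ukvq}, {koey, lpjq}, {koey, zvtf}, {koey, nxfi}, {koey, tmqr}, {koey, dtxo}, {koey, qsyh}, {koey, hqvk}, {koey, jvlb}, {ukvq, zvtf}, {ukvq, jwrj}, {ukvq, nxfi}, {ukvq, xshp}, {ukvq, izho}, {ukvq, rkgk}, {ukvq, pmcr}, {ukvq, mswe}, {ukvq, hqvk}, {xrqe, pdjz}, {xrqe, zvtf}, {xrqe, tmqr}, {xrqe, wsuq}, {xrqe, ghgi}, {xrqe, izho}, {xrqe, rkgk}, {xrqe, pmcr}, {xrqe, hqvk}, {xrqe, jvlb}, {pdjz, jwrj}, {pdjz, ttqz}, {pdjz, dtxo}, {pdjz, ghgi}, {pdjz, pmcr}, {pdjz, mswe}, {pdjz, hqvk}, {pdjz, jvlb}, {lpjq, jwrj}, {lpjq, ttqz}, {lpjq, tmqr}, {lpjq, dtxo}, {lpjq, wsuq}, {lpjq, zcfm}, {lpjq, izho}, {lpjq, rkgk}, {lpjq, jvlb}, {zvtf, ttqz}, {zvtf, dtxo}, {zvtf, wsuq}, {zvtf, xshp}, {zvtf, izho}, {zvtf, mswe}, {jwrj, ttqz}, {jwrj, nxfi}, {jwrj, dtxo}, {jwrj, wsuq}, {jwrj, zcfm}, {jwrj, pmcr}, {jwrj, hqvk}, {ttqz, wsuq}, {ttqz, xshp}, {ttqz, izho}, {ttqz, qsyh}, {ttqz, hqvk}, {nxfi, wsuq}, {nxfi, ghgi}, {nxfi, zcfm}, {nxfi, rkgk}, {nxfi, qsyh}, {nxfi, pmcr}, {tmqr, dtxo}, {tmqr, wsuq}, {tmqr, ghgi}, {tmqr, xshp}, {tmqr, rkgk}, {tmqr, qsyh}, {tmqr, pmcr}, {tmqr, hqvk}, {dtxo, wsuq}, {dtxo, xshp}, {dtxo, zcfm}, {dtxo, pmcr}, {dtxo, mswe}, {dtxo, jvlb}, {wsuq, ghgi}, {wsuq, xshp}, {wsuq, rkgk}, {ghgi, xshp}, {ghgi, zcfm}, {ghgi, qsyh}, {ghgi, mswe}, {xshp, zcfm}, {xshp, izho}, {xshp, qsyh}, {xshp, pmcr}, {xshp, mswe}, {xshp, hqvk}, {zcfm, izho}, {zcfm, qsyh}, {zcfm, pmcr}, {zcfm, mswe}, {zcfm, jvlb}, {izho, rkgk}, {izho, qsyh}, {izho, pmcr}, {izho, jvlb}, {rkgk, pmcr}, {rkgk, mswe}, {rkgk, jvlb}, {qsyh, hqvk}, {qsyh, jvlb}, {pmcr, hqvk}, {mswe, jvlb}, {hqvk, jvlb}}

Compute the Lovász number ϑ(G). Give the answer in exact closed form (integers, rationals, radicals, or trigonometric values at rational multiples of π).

sqrt(29)

Vertex pmcr has 14 neighbors: jtcf, qbtf, ukvq, xrqe, pdjz, jwrj, nxfi, tmqr, dtxo, xshp, zcfm, izho, rkgk, hqvk.
deg(ukvq) = 14; N(ukvq) = {kyfm, rxru, ofvp, enif, koey, zvtf, jwrj, nxfi, xshp, izho, rkgk, pmcr, mswe, hqvk}.
deg(lpjq) = 14; N(lpjq) = {kyfm, qbtf, ofvp, enif, koey, jwrj, ttqz, tmqr, dtxo, wsuq, zcfm, izho, rkgk, jvlb}.
N(ghgi) = {kyfm, qbtf, rxru, ofvp, enif, xrqe, pdjz, nxfi, tmqr, wsuq, xshp, zcfm, qsyh, mswe}, |N(ghgi)| = 14.
G on 29 vertices is 14-regular; Paley(29): SR with (k,λ,μ)=(14,6,7).
Distinct eigenvalues (to 5 d.p.): [14.0, 2.19258, -3.19258].
Lovász (edge-transitive): ϑ = −29·(-sqrt(29)/2 - 1/2)/((14)−(-sqrt(29)/2 - 1/2)) = sqrt(29).
= 5.3851648… (decimal).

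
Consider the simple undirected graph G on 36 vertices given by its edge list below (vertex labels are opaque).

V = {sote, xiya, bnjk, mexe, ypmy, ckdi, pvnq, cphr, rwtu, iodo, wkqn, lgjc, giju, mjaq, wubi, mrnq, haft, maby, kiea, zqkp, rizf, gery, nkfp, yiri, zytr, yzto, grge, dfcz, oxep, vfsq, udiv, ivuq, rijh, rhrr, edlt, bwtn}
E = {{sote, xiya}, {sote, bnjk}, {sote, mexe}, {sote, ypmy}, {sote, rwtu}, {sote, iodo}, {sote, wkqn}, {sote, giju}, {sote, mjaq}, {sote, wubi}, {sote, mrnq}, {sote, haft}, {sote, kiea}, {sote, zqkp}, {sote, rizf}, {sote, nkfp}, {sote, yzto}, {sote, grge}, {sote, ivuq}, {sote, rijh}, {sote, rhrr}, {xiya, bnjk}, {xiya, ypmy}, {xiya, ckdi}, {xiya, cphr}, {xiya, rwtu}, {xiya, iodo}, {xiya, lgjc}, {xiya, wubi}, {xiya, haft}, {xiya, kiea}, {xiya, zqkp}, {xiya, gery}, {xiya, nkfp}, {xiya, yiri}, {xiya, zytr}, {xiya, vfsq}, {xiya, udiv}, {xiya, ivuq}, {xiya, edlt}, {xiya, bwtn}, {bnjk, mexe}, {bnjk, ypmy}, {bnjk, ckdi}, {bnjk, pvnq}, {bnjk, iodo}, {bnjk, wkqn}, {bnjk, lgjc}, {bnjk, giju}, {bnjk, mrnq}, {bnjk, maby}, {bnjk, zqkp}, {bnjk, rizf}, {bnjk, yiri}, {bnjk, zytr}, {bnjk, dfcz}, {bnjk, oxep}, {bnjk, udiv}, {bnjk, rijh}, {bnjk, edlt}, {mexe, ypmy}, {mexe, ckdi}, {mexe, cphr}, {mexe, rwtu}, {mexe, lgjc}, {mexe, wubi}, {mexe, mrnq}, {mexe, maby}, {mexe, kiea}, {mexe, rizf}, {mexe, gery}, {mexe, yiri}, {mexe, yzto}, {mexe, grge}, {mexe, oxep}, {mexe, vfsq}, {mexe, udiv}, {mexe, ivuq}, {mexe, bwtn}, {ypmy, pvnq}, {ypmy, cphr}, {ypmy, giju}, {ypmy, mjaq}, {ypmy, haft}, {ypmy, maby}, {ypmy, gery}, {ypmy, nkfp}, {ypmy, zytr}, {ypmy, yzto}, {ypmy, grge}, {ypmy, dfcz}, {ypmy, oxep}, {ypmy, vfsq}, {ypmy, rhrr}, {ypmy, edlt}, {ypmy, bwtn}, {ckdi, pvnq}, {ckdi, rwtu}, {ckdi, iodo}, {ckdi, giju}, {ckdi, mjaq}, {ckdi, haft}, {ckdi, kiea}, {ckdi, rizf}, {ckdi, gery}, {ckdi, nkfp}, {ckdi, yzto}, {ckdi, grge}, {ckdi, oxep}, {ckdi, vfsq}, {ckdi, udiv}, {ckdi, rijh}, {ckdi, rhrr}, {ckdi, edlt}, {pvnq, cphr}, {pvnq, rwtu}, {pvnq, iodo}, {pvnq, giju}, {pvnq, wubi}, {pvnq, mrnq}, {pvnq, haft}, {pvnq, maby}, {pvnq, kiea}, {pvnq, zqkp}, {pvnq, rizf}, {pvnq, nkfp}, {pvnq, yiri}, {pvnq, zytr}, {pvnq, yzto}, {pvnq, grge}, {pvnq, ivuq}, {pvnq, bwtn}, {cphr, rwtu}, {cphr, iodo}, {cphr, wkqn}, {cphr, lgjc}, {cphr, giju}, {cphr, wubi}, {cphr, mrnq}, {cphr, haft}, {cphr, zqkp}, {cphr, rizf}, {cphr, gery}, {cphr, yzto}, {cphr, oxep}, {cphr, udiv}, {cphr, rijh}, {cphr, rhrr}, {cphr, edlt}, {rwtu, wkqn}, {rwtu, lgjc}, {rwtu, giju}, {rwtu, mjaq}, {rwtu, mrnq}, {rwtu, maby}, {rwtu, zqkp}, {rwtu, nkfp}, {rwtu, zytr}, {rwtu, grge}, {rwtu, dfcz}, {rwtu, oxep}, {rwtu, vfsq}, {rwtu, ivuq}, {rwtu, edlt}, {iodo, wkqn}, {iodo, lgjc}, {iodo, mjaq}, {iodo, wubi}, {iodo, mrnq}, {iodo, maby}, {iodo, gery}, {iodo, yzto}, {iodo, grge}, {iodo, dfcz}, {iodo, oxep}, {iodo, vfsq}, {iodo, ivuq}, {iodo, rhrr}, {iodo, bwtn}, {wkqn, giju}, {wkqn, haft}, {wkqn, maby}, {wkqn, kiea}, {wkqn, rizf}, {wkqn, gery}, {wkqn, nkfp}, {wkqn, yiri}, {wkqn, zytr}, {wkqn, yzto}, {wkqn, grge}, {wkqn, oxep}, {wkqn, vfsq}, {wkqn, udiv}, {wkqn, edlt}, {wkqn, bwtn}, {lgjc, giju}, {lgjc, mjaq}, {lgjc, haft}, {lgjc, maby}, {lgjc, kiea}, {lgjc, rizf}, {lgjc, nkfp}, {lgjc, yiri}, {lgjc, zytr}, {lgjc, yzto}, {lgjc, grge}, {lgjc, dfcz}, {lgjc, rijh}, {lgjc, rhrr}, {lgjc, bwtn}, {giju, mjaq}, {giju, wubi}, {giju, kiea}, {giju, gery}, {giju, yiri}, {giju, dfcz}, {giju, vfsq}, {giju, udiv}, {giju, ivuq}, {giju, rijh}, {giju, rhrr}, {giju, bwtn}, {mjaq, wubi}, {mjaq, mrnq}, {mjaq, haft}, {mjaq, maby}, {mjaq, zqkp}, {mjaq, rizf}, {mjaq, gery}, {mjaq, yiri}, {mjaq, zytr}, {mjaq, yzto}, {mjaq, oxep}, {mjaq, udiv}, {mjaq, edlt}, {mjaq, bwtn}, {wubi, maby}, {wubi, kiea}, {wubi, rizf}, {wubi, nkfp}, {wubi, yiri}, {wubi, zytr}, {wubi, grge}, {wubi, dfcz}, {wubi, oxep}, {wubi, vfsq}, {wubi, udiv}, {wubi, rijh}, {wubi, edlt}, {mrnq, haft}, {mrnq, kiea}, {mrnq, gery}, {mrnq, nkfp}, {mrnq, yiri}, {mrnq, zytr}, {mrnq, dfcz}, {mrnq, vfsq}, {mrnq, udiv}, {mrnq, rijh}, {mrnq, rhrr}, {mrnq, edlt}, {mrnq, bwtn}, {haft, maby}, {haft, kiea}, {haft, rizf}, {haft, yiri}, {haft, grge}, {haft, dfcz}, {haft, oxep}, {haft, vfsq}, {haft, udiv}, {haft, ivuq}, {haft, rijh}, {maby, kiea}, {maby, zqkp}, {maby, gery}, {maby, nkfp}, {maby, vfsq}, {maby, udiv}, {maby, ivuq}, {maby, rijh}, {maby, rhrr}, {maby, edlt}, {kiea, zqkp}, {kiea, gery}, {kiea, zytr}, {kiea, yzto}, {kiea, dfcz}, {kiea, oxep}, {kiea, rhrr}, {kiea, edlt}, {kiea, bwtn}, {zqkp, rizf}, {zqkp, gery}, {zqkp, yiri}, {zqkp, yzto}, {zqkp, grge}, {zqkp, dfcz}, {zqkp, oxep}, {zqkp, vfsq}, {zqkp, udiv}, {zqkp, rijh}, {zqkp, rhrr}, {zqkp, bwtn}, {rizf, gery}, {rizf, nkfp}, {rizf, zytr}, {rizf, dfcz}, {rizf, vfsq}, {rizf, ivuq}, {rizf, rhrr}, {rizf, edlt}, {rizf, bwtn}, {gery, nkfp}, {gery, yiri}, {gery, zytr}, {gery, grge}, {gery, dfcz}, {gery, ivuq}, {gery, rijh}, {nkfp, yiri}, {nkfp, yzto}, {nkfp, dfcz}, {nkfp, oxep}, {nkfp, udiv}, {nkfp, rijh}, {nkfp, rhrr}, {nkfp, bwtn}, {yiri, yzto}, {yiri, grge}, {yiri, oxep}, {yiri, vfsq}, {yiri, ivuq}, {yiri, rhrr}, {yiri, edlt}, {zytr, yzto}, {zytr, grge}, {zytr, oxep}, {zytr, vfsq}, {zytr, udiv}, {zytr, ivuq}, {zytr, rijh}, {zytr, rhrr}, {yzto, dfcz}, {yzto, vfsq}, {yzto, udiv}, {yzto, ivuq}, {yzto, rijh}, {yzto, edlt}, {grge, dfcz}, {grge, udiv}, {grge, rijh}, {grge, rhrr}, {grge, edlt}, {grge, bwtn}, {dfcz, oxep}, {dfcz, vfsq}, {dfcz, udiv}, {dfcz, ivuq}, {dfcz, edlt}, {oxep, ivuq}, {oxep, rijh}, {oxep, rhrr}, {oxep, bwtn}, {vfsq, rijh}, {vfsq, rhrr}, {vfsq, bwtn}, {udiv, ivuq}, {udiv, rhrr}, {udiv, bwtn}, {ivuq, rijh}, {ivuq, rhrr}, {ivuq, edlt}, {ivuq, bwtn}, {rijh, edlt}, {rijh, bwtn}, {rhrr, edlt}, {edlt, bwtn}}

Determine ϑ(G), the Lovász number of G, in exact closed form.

deg(sote) = 21; N(sote) = {xiya, bnjk, mexe, ypmy, rwtu, iodo, wkqn, giju, mjaq, wubi, mrnq, haft, kiea, zqkp, rizf, nkfp, yzto, grge, ivuq, rijh, rhrr}.
Vertex rizf has 21 neighbors: sote, bnjk, mexe, ckdi, pvnq, cphr, wkqn, lgjc, mjaq, wubi, haft, zqkp, gery, nkfp, zytr, dfcz, vfsq, ivuq, rhrr, edlt, bwtn.
N(xiya) = {sote, bnjk, ypmy, ckdi, cphr, rwtu, iodo, lgjc, wubi, haft, kiea, zqkp, gery, nkfp, yiri, zytr, vfsq, udiv, ivuq, edlt, bwtn}, |N(xiya)| = 21.
deg(grge) = 21; N(grge) = {sote, mexe, ypmy, ckdi, pvnq, rwtu, iodo, wkqn, lgjc, wubi, haft, zqkp, gery, yiri, zytr, dfcz, udiv, rijh, rhrr, edlt, bwtn}.
Regular of degree 21 on 36 vertices: Kneser-type, 2-subsets of [9].
The 3 distinct eigenvalues: [21.0, 1.0, -6.0].
λ_max=21, λ_min=-6; ϑ = −36·λ_min/(λ_max−λ_min) = 8.
ϑ(G) ≈ 8.0000.

8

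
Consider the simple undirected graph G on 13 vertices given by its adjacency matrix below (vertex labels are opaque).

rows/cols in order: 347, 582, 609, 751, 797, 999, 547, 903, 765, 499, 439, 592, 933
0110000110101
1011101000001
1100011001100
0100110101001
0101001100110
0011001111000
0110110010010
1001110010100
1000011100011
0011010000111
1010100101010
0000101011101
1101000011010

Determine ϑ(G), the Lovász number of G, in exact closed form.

deg(765) = 6; N(765) = {347, 999, 547, 903, 592, 933}.
N(547) = {582, 609, 797, 999, 765, 592}, |N(547)| = 6.
N(609) = {347, 582, 999, 547, 499, 439}, |N(609)| = 6.
deg(797) = 6; N(797) = {582, 751, 547, 903, 439, 592}.
13-vertex 6-regular graph: Paley(13): SR with (k,λ,μ)=(6,2,3).
A has 3 distinct eigenvalues ≈ [6.0, 1.302776, -2.302776].
Lovász (edge-transitive): ϑ = −13·(-sqrt(13)/2 - 1/2)/((6)−(-sqrt(13)/2 - 1/2)) = sqrt(13).
ϑ(G) ≈ 3.60555128.

sqrt(13)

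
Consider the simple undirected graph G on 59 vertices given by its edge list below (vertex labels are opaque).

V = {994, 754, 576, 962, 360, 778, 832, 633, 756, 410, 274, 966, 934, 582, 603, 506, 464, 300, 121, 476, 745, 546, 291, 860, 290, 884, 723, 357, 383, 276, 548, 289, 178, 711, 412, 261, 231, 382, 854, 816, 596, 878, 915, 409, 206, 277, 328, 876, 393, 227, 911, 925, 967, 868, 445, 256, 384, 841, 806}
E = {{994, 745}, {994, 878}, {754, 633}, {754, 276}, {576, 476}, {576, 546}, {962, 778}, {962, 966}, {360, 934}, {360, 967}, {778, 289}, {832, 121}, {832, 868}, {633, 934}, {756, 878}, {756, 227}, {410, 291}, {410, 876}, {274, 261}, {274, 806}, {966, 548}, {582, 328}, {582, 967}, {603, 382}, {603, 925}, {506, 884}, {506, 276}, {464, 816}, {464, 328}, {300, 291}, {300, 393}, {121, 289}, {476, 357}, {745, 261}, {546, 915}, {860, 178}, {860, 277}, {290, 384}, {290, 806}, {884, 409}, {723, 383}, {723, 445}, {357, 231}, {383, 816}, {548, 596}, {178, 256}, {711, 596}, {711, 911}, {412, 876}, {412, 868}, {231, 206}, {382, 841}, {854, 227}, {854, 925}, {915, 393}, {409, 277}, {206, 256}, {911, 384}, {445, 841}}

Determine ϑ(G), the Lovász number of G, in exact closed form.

59*cos(pi/59)/(cos(pi/59) + 1)

deg(832) = 2; N(832) = {121, 868}.
Vertex 231 has 2 neighbors: 357, 206.
deg(745) = 2; N(745) = {994, 261}.
Vertex 300 has 2 neighbors: 291, 393.
G on 59 vertices is 2-regular; this is C_{59}, the 59-cycle.
spec(A) ≈ [2.0, 1.9887, 1.9548, 1.8988, 1.8213, 1.7231, 1.6054, 1.4695, 1.317, 1.1496, 0.9691, 0.7776, 0.5774, 0.3706, 0.1596, -0.0532, -0.2655, -0.4747, -0.6785, -0.8746, -1.0608, -1.235, -1.3953, -1.5397, -1.6666, -1.7747, -1.8627, -1.9295, -1.9745, -1.9972] (distinct, 4 d.p.).
−59·(-2*cos(pi/59)) / ((2)−(-2*cos(pi/59))) = 59*cos(pi/59)/(cos(pi/59) + 1) = ϑ(G).
= 29.47907994… (decimal).
Check 29 ≤ 59*cos(pi/59)/(cos(pi/59) + 1) ≤ 30: both strict.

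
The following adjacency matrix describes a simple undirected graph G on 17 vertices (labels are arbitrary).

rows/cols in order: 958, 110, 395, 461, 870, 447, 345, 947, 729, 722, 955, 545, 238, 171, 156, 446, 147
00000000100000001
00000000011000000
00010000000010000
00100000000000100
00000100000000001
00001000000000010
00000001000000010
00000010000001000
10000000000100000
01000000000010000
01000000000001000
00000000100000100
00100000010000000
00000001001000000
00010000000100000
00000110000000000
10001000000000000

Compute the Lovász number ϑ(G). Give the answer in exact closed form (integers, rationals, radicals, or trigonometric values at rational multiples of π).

deg(447) = 2; N(447) = {870, 446}.
Vertex 171 has 2 neighbors: 947, 955.
Vertex 156 has 2 neighbors: 461, 545.
Vertex 110 has 2 neighbors: 722, 955.
G on 17 vertices is 2-regular; connected 2-regular on 17 ⇒ C_{17}.
spec(A) ≈ [2.0, 1.8649, 1.478, 0.8915, 0.1845, -0.5473, -1.2053, -1.7004, -1.9659] (distinct, 4 d.p.).
Lovász: ϑ = −17(-2*cos(pi/17))/(2+-(-1)*2*cos(pi/17)) = 17*cos(pi/17)/(cos(pi/17) + 1).
Numerically 8.4270143.
α=8, χ(Ḡ)=9; ϑ=17*cos(pi/17)/(cos(pi/17) + 1) lies between (both strict).

17*cos(pi/17)/(cos(pi/17) + 1)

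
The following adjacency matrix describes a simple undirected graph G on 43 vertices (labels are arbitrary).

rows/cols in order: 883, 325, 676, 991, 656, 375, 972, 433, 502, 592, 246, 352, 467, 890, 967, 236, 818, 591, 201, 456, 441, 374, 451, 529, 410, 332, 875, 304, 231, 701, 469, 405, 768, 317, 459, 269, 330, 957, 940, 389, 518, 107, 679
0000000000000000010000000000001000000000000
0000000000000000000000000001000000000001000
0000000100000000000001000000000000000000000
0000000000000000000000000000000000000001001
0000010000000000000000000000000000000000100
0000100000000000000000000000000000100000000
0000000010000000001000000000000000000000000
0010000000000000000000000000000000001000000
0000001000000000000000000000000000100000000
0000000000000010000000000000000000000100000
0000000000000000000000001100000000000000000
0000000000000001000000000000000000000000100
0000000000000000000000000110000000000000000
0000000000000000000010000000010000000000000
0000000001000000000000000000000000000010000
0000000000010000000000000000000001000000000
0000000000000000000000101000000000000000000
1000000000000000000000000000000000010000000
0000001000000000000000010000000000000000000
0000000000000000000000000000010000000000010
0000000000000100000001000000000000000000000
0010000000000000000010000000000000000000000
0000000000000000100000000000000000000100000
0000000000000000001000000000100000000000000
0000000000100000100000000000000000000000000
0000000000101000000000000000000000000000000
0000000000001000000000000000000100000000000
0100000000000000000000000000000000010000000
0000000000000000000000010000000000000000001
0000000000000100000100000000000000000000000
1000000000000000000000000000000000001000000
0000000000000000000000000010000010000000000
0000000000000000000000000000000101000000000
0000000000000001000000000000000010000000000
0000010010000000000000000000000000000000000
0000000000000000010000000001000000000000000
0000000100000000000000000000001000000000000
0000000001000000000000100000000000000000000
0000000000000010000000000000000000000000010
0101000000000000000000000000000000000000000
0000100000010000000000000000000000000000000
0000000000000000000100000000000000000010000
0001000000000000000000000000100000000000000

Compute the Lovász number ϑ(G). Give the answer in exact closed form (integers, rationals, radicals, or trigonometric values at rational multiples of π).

N(456) = {701, 107}, |N(456)| = 2.
N(236) = {352, 317}, |N(236)| = 2.
N(591) = {883, 269}, |N(591)| = 2.
Vertex 231 has 2 neighbors: 529, 679.
Regular of degree 2 on 43 vertices: connected 2-regular on 43 ⇒ C_{43}.
spec(A) ≈ [2.0, 1.979, 1.915, 1.811, 1.668, 1.49, 1.279, 1.042, 0.782, 0.506, 0.219, -0.073, -0.363, -0.646, -0.914, -1.164, -1.388, -1.583, -1.744, -1.868, -1.952, -1.995] (distinct, 3 d.p.).
λ_max=2, λ_min=-2*cos(pi/43); ϑ = −43·λ_min/(λ_max−λ_min) = 43*cos(pi/43)/(cos(pi/43) + 1).
≈ 21.4712837 (to 7 d.p.).
Sandwich: α(G)=21 ≤ ϑ(G)=43*cos(pi/43)/(cos(pi/43) + 1) ≤ χ(Ḡ)=22 (both strict).

43*cos(pi/43)/(cos(pi/43) + 1)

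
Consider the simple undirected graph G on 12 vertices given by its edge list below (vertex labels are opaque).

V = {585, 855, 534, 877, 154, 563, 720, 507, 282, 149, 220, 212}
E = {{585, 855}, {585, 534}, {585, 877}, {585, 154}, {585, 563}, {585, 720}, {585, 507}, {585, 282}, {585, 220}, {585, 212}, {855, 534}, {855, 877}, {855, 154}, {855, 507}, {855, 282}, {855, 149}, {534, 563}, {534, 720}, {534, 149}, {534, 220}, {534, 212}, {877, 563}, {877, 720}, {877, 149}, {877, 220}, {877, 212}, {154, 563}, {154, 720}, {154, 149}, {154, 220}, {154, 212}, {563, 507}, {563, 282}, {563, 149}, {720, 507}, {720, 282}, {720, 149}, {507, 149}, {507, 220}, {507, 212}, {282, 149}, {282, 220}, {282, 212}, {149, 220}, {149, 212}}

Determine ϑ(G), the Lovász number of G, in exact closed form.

5

Vertex 282 has 7 neighbors: 585, 855, 563, 720, 149, 220, 212.
deg(877) = 7; N(877) = {585, 855, 563, 720, 149, 220, 212}.
Vertex 585 has 10 neighbors: 855, 534, 877, 154, 563, 720, 507, 282, 220, 212.
N(534) = {585, 855, 563, 720, 149, 220, 212}, |N(534)| = 7.
Complete multipartite on [5, 5, 2]: sandwich collapses at ϑ=5.
ϑ(G) ≈ 5.00000000.
Sandwich: α(G)=5 ≤ ϑ(G)=5 ≤ χ(Ḡ)=5 (collapsed).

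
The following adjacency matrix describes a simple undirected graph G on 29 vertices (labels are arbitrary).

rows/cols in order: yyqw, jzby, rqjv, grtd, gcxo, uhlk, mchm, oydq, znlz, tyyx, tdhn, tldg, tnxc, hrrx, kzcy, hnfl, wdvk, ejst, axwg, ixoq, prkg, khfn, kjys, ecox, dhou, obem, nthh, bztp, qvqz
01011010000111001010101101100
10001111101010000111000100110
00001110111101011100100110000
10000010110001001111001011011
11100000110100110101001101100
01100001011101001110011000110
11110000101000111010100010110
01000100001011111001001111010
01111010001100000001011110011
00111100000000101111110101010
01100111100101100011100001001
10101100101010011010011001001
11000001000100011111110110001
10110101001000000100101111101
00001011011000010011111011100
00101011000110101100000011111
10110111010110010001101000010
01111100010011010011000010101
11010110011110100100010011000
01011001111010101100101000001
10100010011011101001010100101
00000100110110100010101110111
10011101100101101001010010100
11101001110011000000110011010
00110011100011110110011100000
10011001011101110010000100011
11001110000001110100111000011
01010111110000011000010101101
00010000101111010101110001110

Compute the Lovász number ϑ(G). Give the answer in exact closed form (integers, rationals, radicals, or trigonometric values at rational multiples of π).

sqrt(29)

deg(bztp) = 14; N(bztp) = {jzby, grtd, uhlk, mchm, oydq, znlz, tyyx, hnfl, wdvk, khfn, ecox, obem, nthh, qvqz}.
N(tnxc) = {yyqw, jzby, oydq, tldg, hnfl, wdvk, ejst, axwg, ixoq, prkg, khfn, ecox, dhou, qvqz}, |N(tnxc)| = 14.
Vertex mchm has 14 neighbors: yyqw, jzby, rqjv, grtd, znlz, tdhn, kzcy, hnfl, wdvk, axwg, prkg, dhou, nthh, bztp.
N(nthh) = {yyqw, jzby, gcxo, uhlk, mchm, hrrx, kzcy, hnfl, ejst, prkg, khfn, kjys, bztp, qvqz}, |N(nthh)| = 14.
29-vertex 14-regular graph: SR(29,14,6,7) — a Paley graph.
spec(A) ≈ [14.0, 2.192582, -3.192582] (distinct, 6 d.p.).
Lovász (edge-transitive): ϑ = −29·(-sqrt(29)/2 - 1/2)/((14)−(-sqrt(29)/2 - 1/2)) = sqrt(29).
ϑ(G) ≈ 5.3852.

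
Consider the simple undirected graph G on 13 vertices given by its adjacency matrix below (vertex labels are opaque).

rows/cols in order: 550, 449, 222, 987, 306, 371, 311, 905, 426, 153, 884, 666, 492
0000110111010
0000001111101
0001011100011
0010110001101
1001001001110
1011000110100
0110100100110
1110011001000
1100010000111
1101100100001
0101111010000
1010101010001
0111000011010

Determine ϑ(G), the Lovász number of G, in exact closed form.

sqrt(13)

N(550) = {306, 371, 905, 426, 153, 666}, |N(550)| = 6.
Vertex 884 has 6 neighbors: 449, 987, 306, 371, 311, 426.
Vertex 666 has 6 neighbors: 550, 222, 306, 311, 426, 492.
Vertex 987 has 6 neighbors: 222, 306, 371, 153, 884, 492.
Regular of degree 6 on 13 vertices: strongly regular (13,6,2,3).
spec(A) ≈ [6.0, 1.3028, -2.3028] (distinct, 4 d.p.).
−13·(-sqrt(13)/2 - 1/2) / ((6)−(-sqrt(13)/2 - 1/2)) = sqrt(13) = ϑ(G).
= 3.60555… (decimal).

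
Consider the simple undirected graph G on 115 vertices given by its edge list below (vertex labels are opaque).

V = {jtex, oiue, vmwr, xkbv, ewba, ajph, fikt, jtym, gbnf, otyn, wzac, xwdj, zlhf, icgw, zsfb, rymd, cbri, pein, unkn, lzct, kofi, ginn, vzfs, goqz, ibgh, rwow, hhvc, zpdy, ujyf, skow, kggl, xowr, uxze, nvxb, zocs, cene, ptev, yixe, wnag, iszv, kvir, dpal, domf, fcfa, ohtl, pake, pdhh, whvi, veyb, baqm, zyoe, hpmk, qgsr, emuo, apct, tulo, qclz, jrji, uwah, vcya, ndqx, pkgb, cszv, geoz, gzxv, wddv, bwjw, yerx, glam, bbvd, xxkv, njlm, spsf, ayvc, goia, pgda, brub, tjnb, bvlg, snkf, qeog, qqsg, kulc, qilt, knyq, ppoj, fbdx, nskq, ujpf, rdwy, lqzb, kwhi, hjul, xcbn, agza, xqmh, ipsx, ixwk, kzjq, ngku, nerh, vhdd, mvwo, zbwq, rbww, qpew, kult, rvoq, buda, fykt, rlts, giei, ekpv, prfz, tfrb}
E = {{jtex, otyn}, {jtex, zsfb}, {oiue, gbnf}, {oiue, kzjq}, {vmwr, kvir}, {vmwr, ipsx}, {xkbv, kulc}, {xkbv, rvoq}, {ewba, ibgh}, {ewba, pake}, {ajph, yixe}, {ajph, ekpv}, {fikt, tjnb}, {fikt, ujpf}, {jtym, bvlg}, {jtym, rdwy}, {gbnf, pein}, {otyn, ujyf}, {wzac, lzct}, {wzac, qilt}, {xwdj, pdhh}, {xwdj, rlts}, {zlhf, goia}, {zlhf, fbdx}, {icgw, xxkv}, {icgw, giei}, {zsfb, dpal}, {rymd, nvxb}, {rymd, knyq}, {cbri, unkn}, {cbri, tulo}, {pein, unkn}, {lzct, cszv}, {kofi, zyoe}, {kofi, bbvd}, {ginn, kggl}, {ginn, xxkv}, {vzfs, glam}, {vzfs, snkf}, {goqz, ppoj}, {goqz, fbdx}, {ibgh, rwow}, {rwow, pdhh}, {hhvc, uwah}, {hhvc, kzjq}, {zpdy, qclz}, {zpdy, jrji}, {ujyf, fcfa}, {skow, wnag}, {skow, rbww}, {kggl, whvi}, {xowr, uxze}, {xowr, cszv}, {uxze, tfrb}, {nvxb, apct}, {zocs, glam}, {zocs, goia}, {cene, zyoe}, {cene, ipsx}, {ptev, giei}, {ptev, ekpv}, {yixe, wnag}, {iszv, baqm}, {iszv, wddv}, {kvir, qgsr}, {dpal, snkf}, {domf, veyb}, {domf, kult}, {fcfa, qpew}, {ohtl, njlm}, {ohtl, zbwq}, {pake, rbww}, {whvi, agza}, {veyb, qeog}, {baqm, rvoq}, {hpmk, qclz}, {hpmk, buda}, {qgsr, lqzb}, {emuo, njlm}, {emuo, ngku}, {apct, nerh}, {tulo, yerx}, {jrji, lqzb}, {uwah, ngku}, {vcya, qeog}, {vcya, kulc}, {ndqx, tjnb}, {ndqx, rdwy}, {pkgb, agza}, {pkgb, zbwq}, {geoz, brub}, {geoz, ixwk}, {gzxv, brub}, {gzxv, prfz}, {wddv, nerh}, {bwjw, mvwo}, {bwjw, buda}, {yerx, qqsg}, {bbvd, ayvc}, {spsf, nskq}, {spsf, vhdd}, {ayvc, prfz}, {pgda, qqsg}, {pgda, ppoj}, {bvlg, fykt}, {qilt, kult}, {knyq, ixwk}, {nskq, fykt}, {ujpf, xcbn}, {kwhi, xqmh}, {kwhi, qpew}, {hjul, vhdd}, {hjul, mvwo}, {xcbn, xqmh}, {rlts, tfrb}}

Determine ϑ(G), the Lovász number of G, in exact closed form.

115*cos(pi/115)/(cos(pi/115) + 1)

Vertex zbwq has 2 neighbors: ohtl, pkgb.
deg(oiue) = 2; N(oiue) = {gbnf, kzjq}.
deg(zocs) = 2; N(zocs) = {glam, goia}.
Vertex pein has 2 neighbors: gbnf, unkn.
Regular of degree 2 on 115 vertices: the odd cycle C_{115}.
The 58 distinct eigenvalues: [2.0, 1.997, 1.9881, 1.9732, 1.9524, 1.9258, 1.8935, 1.8555, 1.812, 1.763, 1.7088, 1.6495, 1.5853, 1.5164, 1.4429, 1.3651, 1.2832, 1.1976, 1.1083, 1.0157, 0.9201, 0.8218, 0.721, 0.618, 0.5132, 0.4069, 0.2994, 0.1909, 0.0819, -0.0273, -0.1365, -0.2452, -0.3533, -0.4602, -0.5658, -0.6698, -0.7717, -0.8713, -0.9683, -1.0624, -1.1534, -1.2409, -1.3247, -1.4045, -1.4802, -1.5514, -1.618, -1.6798, -1.7366, -1.7882, -1.8344, -1.8752, -1.9104, -1.9399, -1.9635, -1.9814, -1.9933, -1.9993].
Lovász (edge-transitive): ϑ = −115·(-2*cos(pi/115))/((2)−(-2*cos(pi/115))) = 115*cos(pi/115)/(cos(pi/115) + 1).
Numerically 57.4893.
Lovász sandwich 57 ≤ 115*cos(pi/115)/(cos(pi/115) + 1) ≤ 58: both strict.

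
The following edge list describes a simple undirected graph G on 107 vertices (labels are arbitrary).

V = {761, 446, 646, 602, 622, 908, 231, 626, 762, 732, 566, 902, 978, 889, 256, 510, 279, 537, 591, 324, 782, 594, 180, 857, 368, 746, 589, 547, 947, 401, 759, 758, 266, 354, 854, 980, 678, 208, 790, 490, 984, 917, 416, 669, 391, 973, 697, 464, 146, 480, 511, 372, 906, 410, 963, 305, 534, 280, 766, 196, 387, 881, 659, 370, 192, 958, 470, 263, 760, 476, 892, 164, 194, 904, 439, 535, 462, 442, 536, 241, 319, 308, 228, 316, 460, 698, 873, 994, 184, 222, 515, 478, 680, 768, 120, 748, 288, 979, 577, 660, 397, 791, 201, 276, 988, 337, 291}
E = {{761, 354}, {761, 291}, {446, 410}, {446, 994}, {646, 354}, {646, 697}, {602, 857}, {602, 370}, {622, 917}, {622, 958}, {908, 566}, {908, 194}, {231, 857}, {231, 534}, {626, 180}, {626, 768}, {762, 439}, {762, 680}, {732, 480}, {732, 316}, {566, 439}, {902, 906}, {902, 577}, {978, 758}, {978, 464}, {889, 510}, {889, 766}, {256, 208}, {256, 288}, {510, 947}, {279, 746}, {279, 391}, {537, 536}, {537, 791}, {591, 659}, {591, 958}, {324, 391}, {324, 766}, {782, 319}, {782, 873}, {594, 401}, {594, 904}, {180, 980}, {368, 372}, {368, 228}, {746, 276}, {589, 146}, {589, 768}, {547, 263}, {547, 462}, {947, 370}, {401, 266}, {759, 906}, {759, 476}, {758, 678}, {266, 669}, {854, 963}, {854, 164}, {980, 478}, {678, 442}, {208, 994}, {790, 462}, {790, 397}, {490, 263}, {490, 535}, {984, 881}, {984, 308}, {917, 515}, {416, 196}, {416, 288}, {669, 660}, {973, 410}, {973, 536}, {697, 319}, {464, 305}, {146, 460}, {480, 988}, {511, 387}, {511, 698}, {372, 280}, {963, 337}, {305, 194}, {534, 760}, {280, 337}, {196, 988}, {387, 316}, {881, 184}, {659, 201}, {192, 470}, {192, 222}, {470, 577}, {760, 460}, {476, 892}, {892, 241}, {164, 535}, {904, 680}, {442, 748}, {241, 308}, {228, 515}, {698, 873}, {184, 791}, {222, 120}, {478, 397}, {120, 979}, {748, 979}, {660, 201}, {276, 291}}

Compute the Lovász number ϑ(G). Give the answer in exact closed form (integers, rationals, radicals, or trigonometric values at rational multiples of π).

Vertex 746 has 2 neighbors: 279, 276.
deg(978) = 2; N(978) = {758, 464}.
N(446) = {410, 994}, |N(446)| = 2.
Vertex 511 has 2 neighbors: 387, 698.
G on 107 vertices is 2-regular; a single 107-cycle (edge-transitive).
The 54 distinct eigenvalues: [2.0, 1.99655, 1.98622, 1.96905, 1.94508, 1.91441, 1.87714, 1.8334, 1.78334, 1.72714, 1.66498, 1.59707, 1.52367, 1.44501, 1.36137, 1.27304, 1.18032, 1.08353, 0.983, 0.87909, 0.77214, 0.66254, 0.55065, 0.43686, 0.32157, 0.20516, 0.08805, -0.02936, -0.14667, -0.26348, -0.37938, -0.49397, -0.60685, -0.71765, -0.82597, -0.93145, -1.03371, -1.13241, -1.22721, -1.31777, -1.40379, -1.48498, -1.56104, -1.63173, -1.69679, -1.756, -1.80915, -1.85607, -1.8966, -1.93058, -1.95791, -1.97849, -1.99225, -1.99914].
Lovász: ϑ = −107(-2*cos(pi/107))/(2+-(-1)*2*cos(pi/107)) = 107*cos(pi/107)/(cos(pi/107) + 1).
≈ 53.4884684 (to 7 d.p.).
Sandwich: α(G)=53 ≤ ϑ(G)=107*cos(pi/107)/(cos(pi/107) + 1) ≤ χ(Ḡ)=54 (both strict).

107*cos(pi/107)/(cos(pi/107) + 1)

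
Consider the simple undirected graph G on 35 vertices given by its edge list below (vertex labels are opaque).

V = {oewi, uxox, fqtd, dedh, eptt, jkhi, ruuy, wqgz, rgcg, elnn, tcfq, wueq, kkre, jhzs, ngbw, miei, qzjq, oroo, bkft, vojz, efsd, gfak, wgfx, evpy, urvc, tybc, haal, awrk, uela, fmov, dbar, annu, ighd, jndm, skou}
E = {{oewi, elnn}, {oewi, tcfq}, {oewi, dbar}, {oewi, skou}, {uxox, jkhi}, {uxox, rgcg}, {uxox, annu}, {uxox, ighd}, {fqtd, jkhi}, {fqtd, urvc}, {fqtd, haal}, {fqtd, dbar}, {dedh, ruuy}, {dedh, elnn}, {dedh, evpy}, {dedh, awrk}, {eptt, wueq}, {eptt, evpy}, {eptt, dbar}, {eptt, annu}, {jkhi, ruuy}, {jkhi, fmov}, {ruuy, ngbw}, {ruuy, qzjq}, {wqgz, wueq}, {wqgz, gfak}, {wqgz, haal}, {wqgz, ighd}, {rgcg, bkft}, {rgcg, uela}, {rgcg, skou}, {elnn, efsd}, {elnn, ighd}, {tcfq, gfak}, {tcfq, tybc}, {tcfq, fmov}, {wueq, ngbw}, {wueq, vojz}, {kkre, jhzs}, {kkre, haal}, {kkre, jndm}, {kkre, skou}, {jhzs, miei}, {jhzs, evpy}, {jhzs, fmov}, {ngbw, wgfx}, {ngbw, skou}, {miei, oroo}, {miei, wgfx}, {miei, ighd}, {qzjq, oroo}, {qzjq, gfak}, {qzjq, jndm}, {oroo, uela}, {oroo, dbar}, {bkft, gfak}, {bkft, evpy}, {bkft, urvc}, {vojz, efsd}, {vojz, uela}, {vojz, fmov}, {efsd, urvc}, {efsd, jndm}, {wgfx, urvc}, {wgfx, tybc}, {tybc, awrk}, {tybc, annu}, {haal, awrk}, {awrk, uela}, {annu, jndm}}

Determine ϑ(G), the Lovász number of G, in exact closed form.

15

Vertex wueq has 4 neighbors: eptt, wqgz, ngbw, vojz.
N(qzjq) = {ruuy, oroo, gfak, jndm}, |N(qzjq)| = 4.
deg(elnn) = 4; N(elnn) = {oewi, dedh, efsd, ighd}.
N(kkre) = {jhzs, haal, jndm, skou}, |N(kkre)| = 4.
35-vertex 4-regular graph: Kneser-type, 3-subsets of [7].
spec(A) ≈ [4.0, 2.0, -1.0, -3.0] (distinct, 3 d.p.).
−35·(-3) / ((4)−(-3)) = 15 = ϑ(G).
ϑ(G) ≈ 15.0000.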